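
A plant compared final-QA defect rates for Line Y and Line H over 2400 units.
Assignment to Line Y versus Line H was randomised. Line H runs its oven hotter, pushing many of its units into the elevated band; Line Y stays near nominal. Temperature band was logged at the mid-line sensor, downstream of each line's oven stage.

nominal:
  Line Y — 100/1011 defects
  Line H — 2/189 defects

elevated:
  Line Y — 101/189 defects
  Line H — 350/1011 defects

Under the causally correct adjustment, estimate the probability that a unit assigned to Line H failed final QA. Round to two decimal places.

0.29

The distribution of in-process temperature band is itself part of what the line does — it is an intermediate outcome. Holding it fixed would remove that part of the effect; the total effect is the pooled difference.
So P(outcome | do(Line H)) is just the pooled rate for Line H: 352/1200 = 0.293.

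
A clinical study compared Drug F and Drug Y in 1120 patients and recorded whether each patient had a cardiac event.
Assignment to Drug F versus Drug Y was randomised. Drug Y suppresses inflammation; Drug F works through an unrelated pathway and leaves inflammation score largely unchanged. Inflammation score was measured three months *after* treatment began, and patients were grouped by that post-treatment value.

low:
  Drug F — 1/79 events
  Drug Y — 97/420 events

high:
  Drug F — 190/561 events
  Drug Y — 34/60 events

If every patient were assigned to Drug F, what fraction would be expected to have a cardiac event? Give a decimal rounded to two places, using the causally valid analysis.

0.30

Drug F is lower inside every inflammation score stratum but Drug Y is lower in aggregate. Whether to stratify depends on how inflammation score relates to the drug.
Stratifying would compare drugs among patients the drugs themselves sorted into inflammation score groups — a form of selection on an intermediate. The unconditioned pooled rates give the total causal effect.
So P(outcome | do(Drug F)) is just the pooled rate for Drug F: 191/640 = 0.298.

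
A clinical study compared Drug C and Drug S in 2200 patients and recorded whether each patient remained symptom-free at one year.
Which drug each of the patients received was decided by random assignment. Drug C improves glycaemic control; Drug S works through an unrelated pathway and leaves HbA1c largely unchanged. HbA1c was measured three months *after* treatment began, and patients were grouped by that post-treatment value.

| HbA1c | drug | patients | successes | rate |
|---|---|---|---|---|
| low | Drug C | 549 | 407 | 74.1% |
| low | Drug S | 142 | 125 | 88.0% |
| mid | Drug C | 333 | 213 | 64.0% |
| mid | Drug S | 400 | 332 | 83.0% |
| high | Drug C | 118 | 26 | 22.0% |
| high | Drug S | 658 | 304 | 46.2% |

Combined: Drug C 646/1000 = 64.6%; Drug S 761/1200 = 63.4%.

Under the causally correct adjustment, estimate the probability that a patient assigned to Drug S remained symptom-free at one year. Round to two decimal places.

HbA1c here is a post-treatment variable shaped by the drug; conditioning on it would introduce bias rather than remove it. The overall comparison is the causal one.
So P(outcome | do(Drug S)) is just the pooled rate for Drug S: 761/1200 = 0.634.

0.63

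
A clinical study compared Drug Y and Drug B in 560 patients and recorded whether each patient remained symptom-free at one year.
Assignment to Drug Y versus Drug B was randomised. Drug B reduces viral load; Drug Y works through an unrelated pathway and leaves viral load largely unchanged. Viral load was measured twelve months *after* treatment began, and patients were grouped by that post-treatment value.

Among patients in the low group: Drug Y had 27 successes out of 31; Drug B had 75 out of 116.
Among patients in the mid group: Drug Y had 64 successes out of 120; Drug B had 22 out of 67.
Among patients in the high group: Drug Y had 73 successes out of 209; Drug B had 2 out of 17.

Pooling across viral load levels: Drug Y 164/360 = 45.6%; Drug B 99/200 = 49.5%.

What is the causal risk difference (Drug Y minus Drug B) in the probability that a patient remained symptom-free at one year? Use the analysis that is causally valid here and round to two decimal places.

Drug Y is higher inside every viral load stratum but Drug B is higher in aggregate. Whether to stratify depends on how viral load relates to the drug.
The distribution of viral load is itself part of what the drug does — it is an intermediate outcome. Holding it fixed would remove that part of the effect; the total effect is the pooled difference.
The causal difference is the pooled difference: 0.456 − 0.495 = -0.039.

-0.04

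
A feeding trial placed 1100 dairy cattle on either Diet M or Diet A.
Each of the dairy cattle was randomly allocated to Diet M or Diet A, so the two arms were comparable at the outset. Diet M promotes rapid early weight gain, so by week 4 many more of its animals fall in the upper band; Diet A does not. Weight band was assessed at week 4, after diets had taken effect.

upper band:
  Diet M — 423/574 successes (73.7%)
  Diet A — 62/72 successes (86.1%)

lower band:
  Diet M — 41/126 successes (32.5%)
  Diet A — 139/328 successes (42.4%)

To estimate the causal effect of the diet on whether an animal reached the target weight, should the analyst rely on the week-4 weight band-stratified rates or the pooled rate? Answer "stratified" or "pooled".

pooled

The stratified and pooled comparisons disagree (Diet A wins within each week-4 weight band; Diet M wins overall), so the answer turns on the causal role of week-4 weight band.
Week-4 weight band is downstream of the diet. One should not condition on a consequence of treatment, so the overall rates are the right comparison.
Pooled: Diet M 66.3% vs Diet A 50.2%; Diet M is higher overall.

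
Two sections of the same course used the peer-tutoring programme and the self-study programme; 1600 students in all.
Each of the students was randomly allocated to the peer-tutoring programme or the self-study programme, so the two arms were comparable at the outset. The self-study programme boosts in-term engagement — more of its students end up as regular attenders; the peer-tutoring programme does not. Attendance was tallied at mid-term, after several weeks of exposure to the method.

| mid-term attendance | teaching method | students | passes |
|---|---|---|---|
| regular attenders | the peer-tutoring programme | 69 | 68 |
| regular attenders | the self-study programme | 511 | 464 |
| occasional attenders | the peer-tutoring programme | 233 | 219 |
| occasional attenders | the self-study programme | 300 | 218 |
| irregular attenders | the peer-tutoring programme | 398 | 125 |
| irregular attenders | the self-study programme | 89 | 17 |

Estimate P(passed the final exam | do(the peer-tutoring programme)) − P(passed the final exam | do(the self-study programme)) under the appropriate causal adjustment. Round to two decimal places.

The distribution of mid-term attendance is itself part of what the teaching method does — it is an intermediate outcome. Holding it fixed would remove that part of the effect; the total effect is the pooled difference.
The causal difference is the pooled difference: 0.589 − 0.777 = -0.188.

-0.19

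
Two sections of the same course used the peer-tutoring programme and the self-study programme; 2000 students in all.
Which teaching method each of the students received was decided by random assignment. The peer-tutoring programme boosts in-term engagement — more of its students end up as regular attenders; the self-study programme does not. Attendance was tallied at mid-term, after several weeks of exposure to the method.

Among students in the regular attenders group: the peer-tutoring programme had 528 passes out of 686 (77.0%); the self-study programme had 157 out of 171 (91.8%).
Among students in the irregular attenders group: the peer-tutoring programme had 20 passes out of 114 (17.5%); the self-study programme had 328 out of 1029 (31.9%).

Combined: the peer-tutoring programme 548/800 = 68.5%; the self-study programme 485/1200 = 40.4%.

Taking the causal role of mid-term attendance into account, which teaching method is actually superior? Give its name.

Mid-term attendance is downstream of the teaching method. One should not condition on a consequence of treatment, so the overall rates are the right comparison.
Pooled: the peer-tutoring programme 68.5% vs the self-study programme 40.4%; the peer-tutoring programme is higher overall.

the peer-tutoring programme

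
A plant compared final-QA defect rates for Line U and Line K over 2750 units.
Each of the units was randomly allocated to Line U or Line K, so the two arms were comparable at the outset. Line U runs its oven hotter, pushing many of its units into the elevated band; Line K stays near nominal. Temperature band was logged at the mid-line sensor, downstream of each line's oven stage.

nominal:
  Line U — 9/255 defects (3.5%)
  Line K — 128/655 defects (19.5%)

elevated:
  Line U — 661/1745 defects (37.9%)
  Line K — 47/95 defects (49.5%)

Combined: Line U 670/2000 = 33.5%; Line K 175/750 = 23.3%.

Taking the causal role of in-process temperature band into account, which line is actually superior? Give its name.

Line K

The stratified and pooled comparisons disagree (Line U wins within each in-process temperature band; Line K wins overall), so the answer turns on the causal role of in-process temperature band.
The distribution of in-process temperature band is itself part of what the line does — it is an intermediate outcome. Holding it fixed would remove that part of the effect; the total effect is the pooled difference.
Pooled: Line U 33.5% vs Line K 23.3%; Line K is lower overall.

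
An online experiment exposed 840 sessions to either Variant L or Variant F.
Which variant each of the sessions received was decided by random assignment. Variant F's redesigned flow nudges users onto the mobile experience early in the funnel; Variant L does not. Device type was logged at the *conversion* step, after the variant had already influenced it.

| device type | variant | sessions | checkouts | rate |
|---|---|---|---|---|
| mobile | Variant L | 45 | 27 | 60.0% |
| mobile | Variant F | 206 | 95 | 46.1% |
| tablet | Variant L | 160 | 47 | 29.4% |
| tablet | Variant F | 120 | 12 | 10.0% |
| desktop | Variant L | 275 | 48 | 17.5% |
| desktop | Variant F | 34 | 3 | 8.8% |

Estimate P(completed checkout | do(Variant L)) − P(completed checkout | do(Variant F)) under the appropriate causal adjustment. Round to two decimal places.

-0.05

Device type here is a post-treatment variable shaped by the variant; conditioning on it would introduce bias rather than remove it. The overall comparison is the causal one.
The causal difference is the pooled difference: 0.254 − 0.306 = -0.051.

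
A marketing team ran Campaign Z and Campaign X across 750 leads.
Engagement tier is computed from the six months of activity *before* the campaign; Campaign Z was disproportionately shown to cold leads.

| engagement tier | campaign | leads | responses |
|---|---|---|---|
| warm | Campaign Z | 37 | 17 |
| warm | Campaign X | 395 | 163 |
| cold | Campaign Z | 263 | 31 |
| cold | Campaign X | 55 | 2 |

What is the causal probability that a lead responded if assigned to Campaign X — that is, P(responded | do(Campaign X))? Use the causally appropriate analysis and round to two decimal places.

Since engagement tier is a pre-existing factor (not a product of the campaign) and it affects the outcome on its own, it is a confounder. The stratified rates, not the pooled rate, identify the causal effect.
Standardising Campaign X to the population engagement tier mix: 0.576·163/395 + 0.424·2/55 = 0.253.

0.25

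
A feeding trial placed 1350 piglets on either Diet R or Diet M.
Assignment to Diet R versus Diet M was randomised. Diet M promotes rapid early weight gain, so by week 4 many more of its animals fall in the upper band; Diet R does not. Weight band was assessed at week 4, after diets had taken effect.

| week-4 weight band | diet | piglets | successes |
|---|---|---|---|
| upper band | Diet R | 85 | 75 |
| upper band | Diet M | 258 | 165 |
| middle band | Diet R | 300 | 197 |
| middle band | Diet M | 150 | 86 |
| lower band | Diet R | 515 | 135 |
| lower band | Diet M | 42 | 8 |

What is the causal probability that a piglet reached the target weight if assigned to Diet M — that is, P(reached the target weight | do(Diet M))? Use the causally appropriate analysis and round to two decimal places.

0.58

The stratified and pooled comparisons disagree (Diet R wins within each week-4 weight band; Diet M wins overall), so the answer turns on the causal role of week-4 weight band.
Week-4 weight band is downstream of the diet. One should not condition on a consequence of treatment, so the overall rates are the right comparison.
So P(outcome | do(Diet M)) is just the pooled rate for Diet M: 259/450 = 0.576.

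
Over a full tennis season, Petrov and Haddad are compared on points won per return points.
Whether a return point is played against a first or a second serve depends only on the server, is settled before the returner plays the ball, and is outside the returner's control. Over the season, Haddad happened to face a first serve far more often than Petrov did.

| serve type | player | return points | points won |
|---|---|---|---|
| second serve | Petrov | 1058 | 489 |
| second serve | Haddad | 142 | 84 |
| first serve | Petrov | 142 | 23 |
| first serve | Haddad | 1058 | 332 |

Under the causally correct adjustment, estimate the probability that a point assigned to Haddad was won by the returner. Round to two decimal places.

0.45

Since serve type is a pre-existing factor (not a product of the player) and it affects the outcome on its own, it is a confounder. The stratified rates, not the pooled rate, identify the causal effect.
Standardising Haddad to the population serve type mix: 0.500·84/142 + 0.500·332/1058 = 0.453.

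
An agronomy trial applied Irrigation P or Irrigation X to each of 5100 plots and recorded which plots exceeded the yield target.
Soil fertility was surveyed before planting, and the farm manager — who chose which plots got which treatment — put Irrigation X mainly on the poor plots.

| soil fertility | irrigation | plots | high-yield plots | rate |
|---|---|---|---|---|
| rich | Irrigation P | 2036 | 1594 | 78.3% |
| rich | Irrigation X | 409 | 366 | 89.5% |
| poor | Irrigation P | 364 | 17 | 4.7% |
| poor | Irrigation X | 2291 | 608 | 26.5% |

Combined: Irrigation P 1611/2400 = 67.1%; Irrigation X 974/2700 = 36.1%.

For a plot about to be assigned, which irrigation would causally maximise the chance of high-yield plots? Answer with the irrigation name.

Irrigation X

Soil fertility is set before the irrigation has any effect — it is not caused by the irrigation — and it independently drives the outcome. That makes it a confounder, so the causal comparison is within soil fertility levels.
Within each level — rich: 78.3% vs 89.5%; poor: 4.7% vs 26.5% — Irrigation X is higher every time.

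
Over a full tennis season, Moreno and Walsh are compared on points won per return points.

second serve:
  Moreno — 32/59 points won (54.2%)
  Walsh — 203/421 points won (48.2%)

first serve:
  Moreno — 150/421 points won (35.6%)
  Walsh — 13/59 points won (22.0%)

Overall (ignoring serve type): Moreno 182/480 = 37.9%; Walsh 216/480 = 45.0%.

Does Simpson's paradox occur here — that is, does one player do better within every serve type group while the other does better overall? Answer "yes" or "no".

yes

Within each serve type level (second serve 54.2% vs 48.2%; first serve 35.6% vs 22.0%), Moreno has the higher rate every time. Pooled: 37.9% vs 45.0% — Walsh has the higher rate overall. The two comparisons disagree.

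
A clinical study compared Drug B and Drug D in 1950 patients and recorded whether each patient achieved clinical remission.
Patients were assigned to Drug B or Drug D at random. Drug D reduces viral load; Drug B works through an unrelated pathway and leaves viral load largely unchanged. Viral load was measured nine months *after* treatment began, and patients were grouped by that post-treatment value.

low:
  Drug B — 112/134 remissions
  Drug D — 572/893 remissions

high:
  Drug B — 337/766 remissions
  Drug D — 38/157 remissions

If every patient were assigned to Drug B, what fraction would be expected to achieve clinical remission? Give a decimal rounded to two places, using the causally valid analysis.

Viral load lies on the pathway drug → viral load → outcome, so adjusting for it blocks the indirect effect. For the total causal effect of drug, use the unadjusted pooled rates.
So P(outcome | do(Drug B)) is just the pooled rate for Drug B: 449/900 = 0.499.

0.50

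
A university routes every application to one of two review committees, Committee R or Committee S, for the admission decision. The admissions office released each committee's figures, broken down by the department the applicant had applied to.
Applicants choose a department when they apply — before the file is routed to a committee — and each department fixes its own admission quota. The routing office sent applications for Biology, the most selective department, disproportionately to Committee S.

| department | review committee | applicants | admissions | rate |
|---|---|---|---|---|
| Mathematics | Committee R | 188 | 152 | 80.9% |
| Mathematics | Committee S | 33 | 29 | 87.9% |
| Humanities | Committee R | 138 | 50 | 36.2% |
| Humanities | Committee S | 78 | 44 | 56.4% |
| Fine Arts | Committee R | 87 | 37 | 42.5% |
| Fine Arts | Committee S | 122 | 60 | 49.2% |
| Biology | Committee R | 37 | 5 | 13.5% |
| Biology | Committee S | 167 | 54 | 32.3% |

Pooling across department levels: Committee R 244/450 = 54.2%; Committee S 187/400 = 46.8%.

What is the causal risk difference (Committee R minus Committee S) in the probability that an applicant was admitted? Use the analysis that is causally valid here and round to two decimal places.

-0.13

Committee S is higher inside every department stratum but Committee R is higher in aggregate. Whether to stratify depends on how department relates to the review committee.
Here department is a common cause — it drives both which review committee a case falls under and the outcome. The crude comparison mixes populations; the stratum-specific rates are the causally relevant ones.
Adjusting over the population distribution of department: 0.260·(0.809−0.879) + 0.254·(0.362−0.564) + 0.246·(0.425−0.492) + 0.240·(0.135−0.323) = -0.131.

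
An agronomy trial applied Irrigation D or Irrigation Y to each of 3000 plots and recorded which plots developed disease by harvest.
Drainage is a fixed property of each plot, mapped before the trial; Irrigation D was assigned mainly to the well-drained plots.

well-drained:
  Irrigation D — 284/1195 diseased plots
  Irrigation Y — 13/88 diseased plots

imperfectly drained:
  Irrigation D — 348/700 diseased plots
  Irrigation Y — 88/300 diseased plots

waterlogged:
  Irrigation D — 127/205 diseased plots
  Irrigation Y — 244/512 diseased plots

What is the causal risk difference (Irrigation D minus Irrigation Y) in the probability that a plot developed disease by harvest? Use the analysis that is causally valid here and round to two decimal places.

+0.14

Since field drainage is a pre-existing factor (not a product of the irrigation) and it affects the outcome on its own, it is a confounder. The stratified rates, not the pooled rate, identify the causal effect.
Adjusting over the population distribution of field drainage: 0.428·(0.238−0.148) + 0.333·(0.497−0.293) + 0.239·(0.620−0.477) = +0.141.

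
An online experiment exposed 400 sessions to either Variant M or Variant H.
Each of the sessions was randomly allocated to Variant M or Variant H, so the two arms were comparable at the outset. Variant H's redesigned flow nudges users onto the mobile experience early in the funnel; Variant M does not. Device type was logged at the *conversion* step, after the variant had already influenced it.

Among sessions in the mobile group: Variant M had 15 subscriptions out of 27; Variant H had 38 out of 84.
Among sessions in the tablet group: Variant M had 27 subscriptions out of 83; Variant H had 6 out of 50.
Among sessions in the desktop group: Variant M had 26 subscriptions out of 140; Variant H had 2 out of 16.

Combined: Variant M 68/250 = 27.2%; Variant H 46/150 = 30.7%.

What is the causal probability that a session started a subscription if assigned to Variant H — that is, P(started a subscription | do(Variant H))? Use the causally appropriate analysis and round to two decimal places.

Within every device type level Variant M has the higher rate, yet pooled Variant H does — Simpson's reversal.
Device type lies on the pathway variant → device type → outcome, so adjusting for it blocks the indirect effect. For the total causal effect of variant, use the unadjusted pooled rates.
So P(outcome | do(Variant H)) is just the pooled rate for Variant H: 46/150 = 0.307.

0.31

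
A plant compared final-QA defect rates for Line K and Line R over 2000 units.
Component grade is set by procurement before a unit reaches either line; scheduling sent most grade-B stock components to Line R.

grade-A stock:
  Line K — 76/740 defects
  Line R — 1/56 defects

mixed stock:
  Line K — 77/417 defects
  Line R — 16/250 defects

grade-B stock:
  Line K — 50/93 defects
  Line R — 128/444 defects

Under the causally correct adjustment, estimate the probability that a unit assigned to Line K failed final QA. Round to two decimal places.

0.25

Since component grade is a pre-existing factor (not a product of the line) and it affects the outcome on its own, it is a confounder. The stratified rates, not the pooled rate, identify the causal effect.
Standardising Line K to the population component grade mix: 0.398·76/740 + 0.334·77/417 + 0.269·50/93 = 0.247.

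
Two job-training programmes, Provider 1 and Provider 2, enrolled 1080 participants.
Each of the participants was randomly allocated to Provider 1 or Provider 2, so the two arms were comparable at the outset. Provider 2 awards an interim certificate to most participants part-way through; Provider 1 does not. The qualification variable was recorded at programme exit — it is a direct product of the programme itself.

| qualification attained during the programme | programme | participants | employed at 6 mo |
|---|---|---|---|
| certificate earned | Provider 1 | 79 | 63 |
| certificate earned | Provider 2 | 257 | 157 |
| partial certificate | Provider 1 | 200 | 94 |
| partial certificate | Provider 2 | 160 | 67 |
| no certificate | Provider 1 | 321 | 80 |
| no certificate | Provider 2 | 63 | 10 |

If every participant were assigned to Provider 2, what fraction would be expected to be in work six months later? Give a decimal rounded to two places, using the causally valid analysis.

0.49

Qualification attained during the programme lies on the pathway programme → qualification attained during the programme → outcome, so adjusting for it blocks the indirect effect. For the total causal effect of programme, use the unadjusted pooled rates.
So P(outcome | do(Provider 2)) is just the pooled rate for Provider 2: 234/480 = 0.487.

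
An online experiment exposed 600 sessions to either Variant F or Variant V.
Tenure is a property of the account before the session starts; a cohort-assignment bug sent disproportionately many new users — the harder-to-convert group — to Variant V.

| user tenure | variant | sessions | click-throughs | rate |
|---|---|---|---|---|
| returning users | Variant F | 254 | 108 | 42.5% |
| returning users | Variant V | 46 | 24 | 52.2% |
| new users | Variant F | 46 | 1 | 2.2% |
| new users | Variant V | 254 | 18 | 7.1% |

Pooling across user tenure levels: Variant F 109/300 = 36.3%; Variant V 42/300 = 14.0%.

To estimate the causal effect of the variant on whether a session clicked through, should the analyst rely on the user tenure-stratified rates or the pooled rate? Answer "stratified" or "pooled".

User tenure satisfies the back-door criterion: it is not a descendant of the variant, and it blocks the spurious path from variant to outcome. Adjusting for it (i.e., using the within-user tenure rates) gives the causal effect.
Within each level — returning users: 42.5% vs 52.2%; new users: 2.2% vs 7.1% — Variant V is higher every time.

stratified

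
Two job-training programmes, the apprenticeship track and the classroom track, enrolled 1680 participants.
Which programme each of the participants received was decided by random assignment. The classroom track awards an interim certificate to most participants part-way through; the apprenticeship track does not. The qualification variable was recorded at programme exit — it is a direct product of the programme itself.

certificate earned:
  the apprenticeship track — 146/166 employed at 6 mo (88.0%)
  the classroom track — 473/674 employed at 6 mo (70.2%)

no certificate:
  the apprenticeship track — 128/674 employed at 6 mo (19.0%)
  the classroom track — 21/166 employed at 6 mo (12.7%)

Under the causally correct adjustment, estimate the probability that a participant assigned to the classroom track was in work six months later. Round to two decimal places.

Qualification attained during the programme lies on the pathway programme → qualification attained during the programme → outcome, so adjusting for it blocks the indirect effect. For the total causal effect of programme, use the unadjusted pooled rates.
So P(outcome | do(the classroom track)) is just the pooled rate for the classroom track: 494/840 = 0.588.

0.59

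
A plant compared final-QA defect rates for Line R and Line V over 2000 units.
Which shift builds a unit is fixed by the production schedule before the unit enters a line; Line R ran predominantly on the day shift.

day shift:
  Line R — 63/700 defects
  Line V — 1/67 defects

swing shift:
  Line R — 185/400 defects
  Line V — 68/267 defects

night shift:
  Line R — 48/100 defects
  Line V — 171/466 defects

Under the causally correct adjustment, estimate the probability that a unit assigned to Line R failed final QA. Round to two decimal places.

Line V is lower inside every shift stratum but Line R is lower in aggregate. Whether to stratify depends on how shift relates to the line.
The imbalance in shift arose from how units were allocated, not from anything the line did; and shift independently affects the outcome. The pooled gap is confounded — condition on shift.
Standardising Line R to the population shift mix: 0.384·63/700 + 0.334·185/400 + 0.283·48/100 = 0.325.

0.32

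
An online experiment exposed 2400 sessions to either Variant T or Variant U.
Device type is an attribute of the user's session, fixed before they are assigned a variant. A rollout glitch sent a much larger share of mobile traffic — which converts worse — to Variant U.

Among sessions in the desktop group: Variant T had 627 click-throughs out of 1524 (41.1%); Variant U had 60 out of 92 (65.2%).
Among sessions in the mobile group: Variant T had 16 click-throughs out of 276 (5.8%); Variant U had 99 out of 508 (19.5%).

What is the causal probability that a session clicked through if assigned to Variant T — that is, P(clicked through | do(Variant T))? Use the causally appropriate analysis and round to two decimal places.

0.30

Device type satisfies the back-door criterion: it is not a descendant of the variant, and it blocks the spurious path from variant to outcome. Adjusting for it (i.e., using the within-device type rates) gives the causal effect.
Standardising Variant T to the population device type mix: 0.673·627/1524 + 0.327·16/276 = 0.296.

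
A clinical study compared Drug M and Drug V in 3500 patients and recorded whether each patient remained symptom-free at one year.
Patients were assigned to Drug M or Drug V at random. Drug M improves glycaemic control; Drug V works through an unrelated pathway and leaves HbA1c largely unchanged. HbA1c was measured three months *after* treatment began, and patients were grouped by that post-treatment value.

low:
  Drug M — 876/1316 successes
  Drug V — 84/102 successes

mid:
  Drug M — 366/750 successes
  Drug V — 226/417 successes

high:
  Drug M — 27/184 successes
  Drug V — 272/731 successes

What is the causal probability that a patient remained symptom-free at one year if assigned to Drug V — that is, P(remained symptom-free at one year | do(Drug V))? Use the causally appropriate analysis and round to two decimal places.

0.47

HbA1c is recorded after the drug and is itself shifted by it — it sits on the causal path from drug to outcome. Conditioning on a mediator would strip out part of the effect we want; the pooled comparison gives the total causal effect.
So P(outcome | do(Drug V)) is just the pooled rate for Drug V: 582/1250 = 0.466.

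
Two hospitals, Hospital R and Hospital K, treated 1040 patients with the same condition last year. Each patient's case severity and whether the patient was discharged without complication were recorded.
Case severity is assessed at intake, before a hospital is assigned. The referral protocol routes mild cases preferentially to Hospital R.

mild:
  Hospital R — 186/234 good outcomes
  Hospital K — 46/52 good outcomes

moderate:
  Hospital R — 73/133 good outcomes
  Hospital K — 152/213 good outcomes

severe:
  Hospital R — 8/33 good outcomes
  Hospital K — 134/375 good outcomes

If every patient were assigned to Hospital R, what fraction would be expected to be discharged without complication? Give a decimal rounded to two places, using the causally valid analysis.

0.50

Since case severity is a pre-existing factor (not a product of the hospital) and it affects the outcome on its own, it is a confounder. The stratified rates, not the pooled rate, identify the causal effect.
Standardising Hospital R to the population case severity mix: 0.275·186/234 + 0.333·73/133 + 0.392·8/33 = 0.496.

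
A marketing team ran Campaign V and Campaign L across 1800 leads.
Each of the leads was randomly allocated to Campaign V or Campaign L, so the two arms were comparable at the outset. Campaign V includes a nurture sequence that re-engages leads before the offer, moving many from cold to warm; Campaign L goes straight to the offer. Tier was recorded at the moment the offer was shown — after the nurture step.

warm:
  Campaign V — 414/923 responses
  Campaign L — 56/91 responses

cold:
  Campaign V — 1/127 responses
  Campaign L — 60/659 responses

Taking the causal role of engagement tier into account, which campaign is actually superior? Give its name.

Within every engagement tier level Campaign L has the higher rate, yet pooled Campaign V does — Simpson's reversal.
Engagement tier is downstream of the campaign. One should not condition on a consequence of treatment, so the overall rates are the right comparison.
Pooled: Campaign V 39.5% vs Campaign L 15.5%; Campaign V is higher overall.

Campaign V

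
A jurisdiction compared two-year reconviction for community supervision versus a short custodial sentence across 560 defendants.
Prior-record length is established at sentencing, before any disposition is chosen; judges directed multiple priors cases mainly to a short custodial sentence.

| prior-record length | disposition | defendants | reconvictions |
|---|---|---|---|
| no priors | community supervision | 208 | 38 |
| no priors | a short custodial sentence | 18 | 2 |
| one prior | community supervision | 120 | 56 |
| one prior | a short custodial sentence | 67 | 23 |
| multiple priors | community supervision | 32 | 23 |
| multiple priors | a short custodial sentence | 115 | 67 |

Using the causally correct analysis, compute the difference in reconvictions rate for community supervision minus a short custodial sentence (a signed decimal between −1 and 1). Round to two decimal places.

The stratified and pooled comparisons disagree (a short custodial sentence wins within each prior-record length; community supervision wins overall), so the answer turns on the causal role of prior-record length.
Prior-record length is set before the disposition has any effect — it is not caused by the disposition — and it independently drives the outcome. That makes it a confounder, so the causal comparison is within prior-record length levels.
Adjusting over the population distribution of prior-record length: 0.404·(0.183−0.111) + 0.334·(0.467−0.343) + 0.263·(0.719−0.583) = +0.106.

+0.11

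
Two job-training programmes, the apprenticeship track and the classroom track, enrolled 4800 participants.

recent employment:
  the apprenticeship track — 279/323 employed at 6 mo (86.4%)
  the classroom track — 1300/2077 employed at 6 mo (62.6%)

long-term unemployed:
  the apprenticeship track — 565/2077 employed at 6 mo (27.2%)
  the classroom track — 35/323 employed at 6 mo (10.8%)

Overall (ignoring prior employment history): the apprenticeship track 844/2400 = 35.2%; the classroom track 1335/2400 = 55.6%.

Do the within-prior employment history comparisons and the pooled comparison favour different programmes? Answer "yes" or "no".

Within each prior employment history level (recent employment 86.4% vs 62.6%; long-term unemployed 27.2% vs 10.8%), the apprenticeship track has the higher rate every time. Pooled: 35.2% vs 55.6% — the classroom track has the higher rate overall. The two comparisons disagree.

yes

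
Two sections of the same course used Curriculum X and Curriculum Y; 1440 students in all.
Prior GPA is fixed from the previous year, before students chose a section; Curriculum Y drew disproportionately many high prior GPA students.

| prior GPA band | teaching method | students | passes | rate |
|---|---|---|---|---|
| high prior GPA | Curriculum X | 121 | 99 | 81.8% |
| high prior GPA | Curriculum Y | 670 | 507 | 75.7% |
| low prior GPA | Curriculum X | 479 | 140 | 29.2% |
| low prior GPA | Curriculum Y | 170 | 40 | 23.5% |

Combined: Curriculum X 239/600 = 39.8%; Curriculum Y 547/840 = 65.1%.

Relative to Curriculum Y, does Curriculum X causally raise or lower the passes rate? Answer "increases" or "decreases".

The prior GPA band-specific comparison favours Curriculum X throughout, but the pooled figures favour Curriculum Y. The question is whether to condition on prior GPA band.
Prior GPA band satisfies the back-door criterion: it is not a descendant of the teaching method, and it blocks the spurious path from teaching method to outcome. Adjusting for it (i.e., using the within-prior GPA band rates) gives the causal effect.
Within each level — high prior GPA: 81.8% vs 75.7%; low prior GPA: 29.2% vs 23.5% — Curriculum X is higher every time.

increases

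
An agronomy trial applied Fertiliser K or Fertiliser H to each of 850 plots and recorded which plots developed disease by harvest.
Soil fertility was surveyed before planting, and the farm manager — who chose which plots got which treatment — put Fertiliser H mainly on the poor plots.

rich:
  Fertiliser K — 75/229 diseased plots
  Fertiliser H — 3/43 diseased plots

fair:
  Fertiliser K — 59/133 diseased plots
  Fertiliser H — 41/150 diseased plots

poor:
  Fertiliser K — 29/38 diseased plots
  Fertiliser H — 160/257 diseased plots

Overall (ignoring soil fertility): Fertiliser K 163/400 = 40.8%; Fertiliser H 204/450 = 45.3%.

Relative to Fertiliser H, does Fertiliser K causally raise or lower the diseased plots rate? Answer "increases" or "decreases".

The stratified and pooled comparisons disagree (Fertiliser H wins within each soil fertility; Fertiliser K wins overall), so the answer turns on the causal role of soil fertility.
Since soil fertility is a pre-existing factor (not a product of the fertiliser) and it affects the outcome on its own, it is a confounder. The stratified rates, not the pooled rate, identify the causal effect.
Within each level — rich: 32.8% vs 7.0%; fair: 44.4% vs 27.3%; poor: 76.3% vs 62.3% — Fertiliser H is lower every time.

increases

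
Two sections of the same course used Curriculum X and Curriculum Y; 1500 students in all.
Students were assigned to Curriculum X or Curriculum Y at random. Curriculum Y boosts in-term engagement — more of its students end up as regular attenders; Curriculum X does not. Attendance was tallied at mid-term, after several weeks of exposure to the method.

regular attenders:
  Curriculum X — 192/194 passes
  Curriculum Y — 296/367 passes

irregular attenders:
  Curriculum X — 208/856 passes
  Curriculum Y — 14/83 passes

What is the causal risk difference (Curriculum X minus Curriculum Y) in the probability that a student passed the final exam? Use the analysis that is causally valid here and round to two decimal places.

-0.31

The stratified and pooled comparisons disagree (Curriculum X wins within each mid-term attendance; Curriculum Y wins overall), so the answer turns on the causal role of mid-term attendance.
Mid-term attendance is recorded after the teaching method and is itself shifted by it — it sits on the causal path from teaching method to outcome. Conditioning on a mediator would strip out part of the effect we want; the pooled comparison gives the total causal effect.
The causal difference is the pooled difference: 0.381 − 0.689 = -0.308.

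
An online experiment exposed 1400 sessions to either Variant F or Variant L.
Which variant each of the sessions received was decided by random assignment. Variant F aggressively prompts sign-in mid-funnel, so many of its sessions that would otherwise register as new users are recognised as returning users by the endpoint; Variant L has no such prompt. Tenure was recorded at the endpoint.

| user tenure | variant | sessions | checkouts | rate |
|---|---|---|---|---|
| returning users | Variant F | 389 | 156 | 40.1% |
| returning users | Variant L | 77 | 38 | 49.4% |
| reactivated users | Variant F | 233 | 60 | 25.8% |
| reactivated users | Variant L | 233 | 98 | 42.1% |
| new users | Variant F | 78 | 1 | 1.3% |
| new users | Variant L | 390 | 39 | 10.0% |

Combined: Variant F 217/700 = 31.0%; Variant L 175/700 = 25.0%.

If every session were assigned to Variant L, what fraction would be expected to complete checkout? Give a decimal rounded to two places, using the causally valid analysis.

0.25

The stratified and pooled comparisons disagree (Variant L wins within each user tenure; Variant F wins overall), so the answer turns on the causal role of user tenure.
User tenure is recorded after the variant and is itself shifted by it — it sits on the causal path from variant to outcome. Conditioning on a mediator would strip out part of the effect we want; the pooled comparison gives the total causal effect.
So P(outcome | do(Variant L)) is just the pooled rate for Variant L: 175/700 = 0.250.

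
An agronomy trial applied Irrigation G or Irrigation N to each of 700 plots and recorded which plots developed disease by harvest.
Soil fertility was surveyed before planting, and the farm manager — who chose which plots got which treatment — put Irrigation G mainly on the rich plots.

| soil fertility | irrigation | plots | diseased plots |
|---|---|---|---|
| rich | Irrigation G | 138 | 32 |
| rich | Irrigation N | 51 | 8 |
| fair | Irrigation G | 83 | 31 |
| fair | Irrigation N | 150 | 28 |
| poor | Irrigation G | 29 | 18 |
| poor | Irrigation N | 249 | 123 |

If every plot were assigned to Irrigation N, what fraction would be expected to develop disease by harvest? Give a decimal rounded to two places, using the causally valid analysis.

The soil fertility-specific comparison favours Irrigation N throughout, but the pooled figures favour Irrigation G. The question is whether to condition on soil fertility.
Nothing the irrigation does changes soil fertility; the imbalance is an allocation artefact. With soil fertility also predicting the outcome, the pooled figure is confounded, and the within-stratum comparison is the causal one.
Standardising Irrigation N to the population soil fertility mix: 0.270·8/51 + 0.333·28/150 + 0.397·123/249 = 0.301.

0.30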